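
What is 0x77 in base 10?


77 hex = 119 decimal

119


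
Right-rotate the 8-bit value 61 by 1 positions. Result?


Rotate 0b111101 right by 1 (8-bit) = 0b10011110 = 158

158


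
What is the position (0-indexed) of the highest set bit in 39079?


0b1001100010100111. Highest set bit at position 15

15


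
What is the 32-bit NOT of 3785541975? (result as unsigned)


~0b11100001101000101100100101010111 = 0b11110010111010011011010101000 = 509425320 (32-bit unsigned)

509425320


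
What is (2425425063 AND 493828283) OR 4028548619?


Step 1: 2425425063 & 493828283 = 268503203
Step 2: 268503203 | 4028548619 = 4028616363

4028616363


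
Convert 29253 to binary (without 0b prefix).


29253 = 111001001000101 in binary

111001001000101


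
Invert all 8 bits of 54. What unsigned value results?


54 ^ 255 = 201

201


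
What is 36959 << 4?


0b1001000001011111 << 4 = 0b10010000010111110000 = 591344

591344


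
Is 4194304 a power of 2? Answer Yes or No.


0b10000000000000000000000. Only one bit set => Yes

Yes


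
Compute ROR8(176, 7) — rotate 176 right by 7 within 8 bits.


Rotate 0b10110000 right by 7 (8-bit) = 0b1100001 = 97

97


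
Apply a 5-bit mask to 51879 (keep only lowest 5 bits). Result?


51879 & 31 = 7

7


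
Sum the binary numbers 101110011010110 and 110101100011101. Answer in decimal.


101110011010110 + 110101100011101 = 1100011111110011 = 51187

51187


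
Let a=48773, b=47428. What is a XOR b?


48773 ^ 47428 = 1985

1985


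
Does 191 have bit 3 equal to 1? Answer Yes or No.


0b10111111, bit 3 = 1. Yes

Yes


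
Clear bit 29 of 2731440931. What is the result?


2731440931 & ~(1 << 29) = 2194570019

2194570019


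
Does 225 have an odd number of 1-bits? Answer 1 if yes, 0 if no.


0b11100001 has 4 ones => parity 0

0


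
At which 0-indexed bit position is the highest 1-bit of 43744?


0b1010101011100000. Highest set bit at position 15

15


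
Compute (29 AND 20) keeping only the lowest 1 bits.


Step 1: 29 & 20 = 20
Step 2: 20 & 1 = 0

0


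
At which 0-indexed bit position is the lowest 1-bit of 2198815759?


0b10000011000011110100010000001111. Lowest set bit at position 0

0


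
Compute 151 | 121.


0b10010111 | 0b1111001 = 0b11111111 = 255

255


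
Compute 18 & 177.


0b10010 & 0b10110001 = 0b10000 = 16

16


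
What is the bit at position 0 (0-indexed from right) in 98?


0b1100010, position 0 = 0

0


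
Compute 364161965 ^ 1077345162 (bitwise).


0b10101101101001010101110101101 ^ 0b1000000001101101111101110001010 = 0b1010101100000100101000000100111 = 1434603559

1434603559


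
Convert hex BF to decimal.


BF hex = 191 decimal

191


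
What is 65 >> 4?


0b1000001 >> 4 = 0b100 = 4

4


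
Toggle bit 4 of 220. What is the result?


220 ^ (1 << 4) = 220 ^ 16 = 204

204


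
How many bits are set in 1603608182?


0b1011111100101010001111001110110 has 19 set bits

19


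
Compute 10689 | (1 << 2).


10689 | (1 << 2) = 10689 | 4 = 10693

10693


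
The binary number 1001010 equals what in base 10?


1001010 in decimal = 74

74


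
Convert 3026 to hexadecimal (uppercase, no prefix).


3026 = BD2 hex

BD2


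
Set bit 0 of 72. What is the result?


72 | (1 << 0) = 72 | 1 = 73

73


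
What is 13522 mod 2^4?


13522 & 15 = 2

2


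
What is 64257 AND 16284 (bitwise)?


0b1111101100000001 & 0b11111110011100 = 0b11101100000000 = 15104

15104


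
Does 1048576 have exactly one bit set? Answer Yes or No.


0b100000000000000000000. Only one bit set => Yes

Yes


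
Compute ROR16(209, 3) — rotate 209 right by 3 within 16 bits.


Rotate 0b11010001 right by 3 (16-bit) = 0b10000000011010 = 8218

8218


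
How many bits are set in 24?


0b11000 has 2 set bits

2


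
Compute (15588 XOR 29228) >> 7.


Step 1: 15588 ^ 29228 = 20168
Step 2: 20168 >> 7 = 157

157


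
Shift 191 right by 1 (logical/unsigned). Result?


0b10111111 >> 1 = 0b1011111 = 95

95


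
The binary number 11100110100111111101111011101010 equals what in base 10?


11100110100111111101111011101010 in decimal = 3869236970

3869236970


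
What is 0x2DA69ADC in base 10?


2DA69ADC hex = 765893340 decimal

765893340


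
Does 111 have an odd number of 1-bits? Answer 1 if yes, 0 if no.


0b1101111 has 6 ones => parity 0

0


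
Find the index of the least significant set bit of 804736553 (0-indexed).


0b101111111101110100111000101001. Lowest set bit at position 0

0


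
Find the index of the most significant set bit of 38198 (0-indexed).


0b1001010100110110. Highest set bit at position 15

15


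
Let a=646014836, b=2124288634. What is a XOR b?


646014836 ^ 2124288634 = 1478456590

1478456590


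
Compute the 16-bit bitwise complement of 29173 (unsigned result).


~0b111000111110101 = 0b1000111000001010 = 36362 (16-bit unsigned)

36362


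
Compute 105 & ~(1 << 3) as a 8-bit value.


105 & ~(1 << 3) = 97

97


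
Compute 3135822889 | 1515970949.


0b10111010111010001101110000101001 | 0b1011010010110111110000110000101 = 0b11111010111110111111110110101101 = 4210818477

4210818477


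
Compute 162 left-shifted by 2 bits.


0b10100010 << 2 = 0b1010001000 = 648

648


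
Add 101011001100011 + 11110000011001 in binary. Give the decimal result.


101011001100011 + 11110000011001 = 1001001001111100 = 37500

37500


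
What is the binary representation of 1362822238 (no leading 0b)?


1362822238 = 1010001001110110000010001011110 in binary

1010001001110110000010001011110


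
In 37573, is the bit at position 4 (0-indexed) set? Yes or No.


0b1001001011000101, bit 4 = 0. No

No


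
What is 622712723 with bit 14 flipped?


622712723 ^ (1 << 14) = 622712723 ^ 16384 = 622696339

622696339


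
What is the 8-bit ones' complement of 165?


165 ^ 255 = 90

90


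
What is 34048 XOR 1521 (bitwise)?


0b1000010100000000 ^ 0b10111110001 = 0b1000000011110001 = 33009

33009


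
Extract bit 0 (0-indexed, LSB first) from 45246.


0b1011000010111110, position 0 = 0

0


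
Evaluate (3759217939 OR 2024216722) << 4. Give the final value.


Step 1: 3759217939 | 2024216722 = 4172750227
Step 2: 4172750227 << 4 = 66764003632

66764003632


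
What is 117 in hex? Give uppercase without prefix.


117 = 75 hex

75


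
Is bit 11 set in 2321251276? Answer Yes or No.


0b10001010010110110111101111001100, bit 11 = 1. Yes

Yes


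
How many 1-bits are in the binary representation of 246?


0b11110110 has 6 set bits

6


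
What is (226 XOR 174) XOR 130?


Step 1: 226 ^ 174 = 76
Step 2: 76 ^ 130 = 206

206


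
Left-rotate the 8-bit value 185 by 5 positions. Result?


Rotate 0b10111001 left by 5 (8-bit) = 0b110111 = 55

55


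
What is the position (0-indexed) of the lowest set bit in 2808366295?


0b10100111011001000100010011010111. Lowest set bit at position 0

0


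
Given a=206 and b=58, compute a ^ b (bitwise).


206 ^ 58 = 244

244


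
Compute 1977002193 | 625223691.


0b1110101110101101010100011010001 | 0b100101010001000010100000001011 = 0b1110101110101101010100011011011 = 1977002203

1977002203


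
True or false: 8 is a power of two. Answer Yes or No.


0b1000. Only one bit set => Yes

Yes


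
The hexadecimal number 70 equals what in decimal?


70 hex = 112 decimal

112


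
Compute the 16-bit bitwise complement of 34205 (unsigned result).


~0b1000010110011101 = 0b111101001100010 = 31330 (16-bit unsigned)

31330


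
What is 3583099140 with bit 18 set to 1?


3583099140 | (1 << 18) = 3583099140 | 262144 = 3583361284

3583361284


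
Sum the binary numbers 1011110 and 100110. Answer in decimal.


1011110 + 100110 = 10000100 = 132

132


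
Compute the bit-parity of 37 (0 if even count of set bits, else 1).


0b100101 has 3 ones => parity 1

1


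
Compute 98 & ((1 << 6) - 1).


98 & 63 = 34

34


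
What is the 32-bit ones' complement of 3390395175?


3390395175 ^ 4294967295 = 904572120

904572120


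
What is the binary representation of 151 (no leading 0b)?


151 = 10010111 in binary

10010111


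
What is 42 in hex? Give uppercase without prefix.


42 = 2A hex

2A


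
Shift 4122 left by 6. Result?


0b1000000011010 << 6 = 0b1000000011010000000 = 263808

263808


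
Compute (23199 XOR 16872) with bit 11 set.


Step 1: 23199 ^ 16872 = 7031
Step 2: 7031 | (1 << 11) = 7031 | 2048 = 7031

7031


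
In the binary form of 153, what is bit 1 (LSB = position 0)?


0b10011001, position 1 = 0

0


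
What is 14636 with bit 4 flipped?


14636 ^ (1 << 4) = 14636 ^ 16 = 14652

14652


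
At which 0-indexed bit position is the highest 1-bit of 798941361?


0b101111100111101110000010110001. Highest set bit at position 29

29


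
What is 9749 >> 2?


0b10011000010101 >> 2 = 0b100110000101 = 2437

2437


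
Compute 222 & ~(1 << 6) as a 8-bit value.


222 & ~(1 << 6) = 158

158


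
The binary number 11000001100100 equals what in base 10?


11000001100100 in decimal = 12388

12388


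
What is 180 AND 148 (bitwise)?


0b10110100 & 0b10010100 = 0b10010100 = 148

148


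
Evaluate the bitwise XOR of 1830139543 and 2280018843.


0b1101101000101011011011010010111 ^ 0b10000111111001100101001110011011 = 0b11101010111100111110010100001100 = 3941852428

3941852428


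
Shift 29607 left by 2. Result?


0b111001110100111 << 2 = 0b11100111010011100 = 118428

118428


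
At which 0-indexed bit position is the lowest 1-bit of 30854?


0b111100010000110. Lowest set bit at position 1

1


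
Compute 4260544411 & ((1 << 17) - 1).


4260544411 & 131071 = 49051

49051


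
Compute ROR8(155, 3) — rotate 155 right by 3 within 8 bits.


Rotate 0b10011011 right by 3 (8-bit) = 0b1110011 = 115

115


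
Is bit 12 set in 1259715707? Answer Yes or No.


0b1001011000101011011110001111011, bit 12 = 1. Yes

Yes


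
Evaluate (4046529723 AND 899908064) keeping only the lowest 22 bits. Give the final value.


Step 1: 4046529723 & 899908064 = 824246432
Step 2: 824246432 & 4194303 = 2162848

2162848


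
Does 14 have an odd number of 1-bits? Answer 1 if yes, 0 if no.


0b1110 has 3 ones => parity 1

1


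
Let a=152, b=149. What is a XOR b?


152 ^ 149 = 13

13


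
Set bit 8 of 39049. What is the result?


39049 | (1 << 8) = 39049 | 256 = 39305

39305


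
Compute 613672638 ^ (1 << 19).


613672638 ^ (1 << 19) = 613672638 ^ 524288 = 614196926

614196926


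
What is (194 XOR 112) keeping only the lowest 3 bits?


Step 1: 194 ^ 112 = 178
Step 2: 178 & 7 = 2

2


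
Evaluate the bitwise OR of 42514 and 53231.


0b1010011000010010 | 0b1100111111101111 = 0b1110111111111111 = 61439

61439


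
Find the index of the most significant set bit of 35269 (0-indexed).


0b1000100111000101. Highest set bit at position 15

15


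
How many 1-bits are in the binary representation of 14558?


0b11100011011110 has 9 set bits

9


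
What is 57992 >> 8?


0b1110001010001000 >> 8 = 0b11100010 = 226

226


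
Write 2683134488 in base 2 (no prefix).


2683134488 = 10011111111011010110001000011000 in binary

10011111111011010110001000011000


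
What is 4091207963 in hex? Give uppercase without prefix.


4091207963 = F3DAE11B hex

F3DAE11B


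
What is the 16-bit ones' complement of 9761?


9761 ^ 65535 = 55774

55774


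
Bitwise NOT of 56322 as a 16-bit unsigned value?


~0b1101110000000010 = 0b10001111111101 = 9213 (16-bit unsigned)

9213


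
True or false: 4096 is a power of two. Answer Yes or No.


0b1000000000000. Only one bit set => Yes

Yes


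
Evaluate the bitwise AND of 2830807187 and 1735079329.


0b10101000101110101011000010010011 & 0b1100111011010110011010110100001 = 0b100000001010100011000010000001 = 539635841

539635841


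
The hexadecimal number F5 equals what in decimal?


F5 hex = 245 decimal

245


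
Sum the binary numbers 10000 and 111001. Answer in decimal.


10000 + 111001 = 1001001 = 73

73


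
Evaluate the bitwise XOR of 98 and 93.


0b1100010 ^ 0b1011101 = 0b111111 = 63

63


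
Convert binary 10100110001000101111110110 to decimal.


10100110001000101111110110 in decimal = 43551734

43551734


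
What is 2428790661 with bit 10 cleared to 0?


2428790661 & ~(1 << 10) = 2428789637

2428789637


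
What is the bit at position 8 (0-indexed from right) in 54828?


0b1101011000101100, position 8 = 0

0


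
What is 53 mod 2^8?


53 & 255 = 53

53


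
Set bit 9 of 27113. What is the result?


27113 | (1 << 9) = 27113 | 512 = 27625

27625


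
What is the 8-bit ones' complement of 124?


124 ^ 255 = 131

131


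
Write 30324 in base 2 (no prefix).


30324 = 111011001110100 in binary

111011001110100


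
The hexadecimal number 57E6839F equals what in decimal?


57E6839F hex = 1474724767 decimal

1474724767


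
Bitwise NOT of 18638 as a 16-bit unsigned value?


~0b100100011001110 = 0b1011011100110001 = 46897 (16-bit unsigned)

46897


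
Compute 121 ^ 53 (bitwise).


0b1111001 ^ 0b110101 = 0b1001100 = 76

76


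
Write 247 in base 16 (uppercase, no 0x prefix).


247 = F7 hex

F7


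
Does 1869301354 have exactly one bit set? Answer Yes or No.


0b1101111011010110100011001101010. Multiple bits set => No

No


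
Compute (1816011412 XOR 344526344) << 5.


Step 1: 1816011412 ^ 344526344 = 2025270428
Step 2: 2025270428 << 5 = 64808653696

64808653696


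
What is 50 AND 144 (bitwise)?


0b110010 & 0b10010000 = 0b10000 = 16

16


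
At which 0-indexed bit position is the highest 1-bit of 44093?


0b1010110000111101. Highest set bit at position 15

15


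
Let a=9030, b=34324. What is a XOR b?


9030 ^ 34324 = 42322

42322


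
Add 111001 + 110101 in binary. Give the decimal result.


111001 + 110101 = 1101110 = 110

110


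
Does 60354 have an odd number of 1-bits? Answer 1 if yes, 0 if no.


0b1110101111000010 has 9 ones => parity 1

1


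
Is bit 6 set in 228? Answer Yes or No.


0b11100100, bit 6 = 1. Yes

Yes


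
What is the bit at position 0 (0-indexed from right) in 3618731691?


0b11010111101100010111011010101011, position 0 = 1

1


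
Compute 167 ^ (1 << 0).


167 ^ (1 << 0) = 167 ^ 1 = 166

166


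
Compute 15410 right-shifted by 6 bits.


0b11110000110010 >> 6 = 0b11110000 = 240

240


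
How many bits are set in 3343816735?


0b11000111010011101001100000011111 has 17 set bits

17


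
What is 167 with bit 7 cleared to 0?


167 & ~(1 << 7) = 39

39


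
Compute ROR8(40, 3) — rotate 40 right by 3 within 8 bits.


Rotate 0b101000 right by 3 (8-bit) = 0b101 = 5

5


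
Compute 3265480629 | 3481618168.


0b11000010101000110100011110110101 | 0b11001111100001010100011011111000 = 0b11001111101001110100011111111101 = 3483846653

3483846653


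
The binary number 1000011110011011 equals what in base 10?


1000011110011011 in decimal = 34715

34715


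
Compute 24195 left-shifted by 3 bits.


0b101111010000011 << 3 = 0b101111010000011000 = 193560

193560


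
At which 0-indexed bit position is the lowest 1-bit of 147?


0b10010011. Lowest set bit at position 0

0


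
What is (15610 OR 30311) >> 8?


Step 1: 15610 | 30311 = 32511
Step 2: 32511 >> 8 = 126

126


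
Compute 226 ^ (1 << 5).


226 ^ (1 << 5) = 226 ^ 32 = 194

194


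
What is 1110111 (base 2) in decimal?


1110111 in decimal = 119

119


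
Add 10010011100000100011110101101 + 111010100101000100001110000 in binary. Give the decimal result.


10010011100000100011110101101 + 111010100101000100001110000 = 11001110000101101000000011101 = 432197661

432197661


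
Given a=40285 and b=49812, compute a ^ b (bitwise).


40285 ^ 49812 = 24521

24521


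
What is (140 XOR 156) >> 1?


Step 1: 140 ^ 156 = 16
Step 2: 16 >> 1 = 8

8


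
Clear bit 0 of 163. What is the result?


163 & ~(1 << 0) = 162

162


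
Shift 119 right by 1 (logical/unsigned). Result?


0b1110111 >> 1 = 0b111011 = 59

59


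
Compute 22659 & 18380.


0b101100010000011 & 0b100011111001100 = 0b100000010000000 = 16512

16512


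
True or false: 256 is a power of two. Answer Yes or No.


0b100000000. Only one bit set => Yes

Yes


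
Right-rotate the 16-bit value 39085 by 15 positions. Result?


Rotate 0b1001100010101101 right by 15 (16-bit) = 0b11000101011011 = 12635

12635


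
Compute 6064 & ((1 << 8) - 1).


6064 & 255 = 176

176


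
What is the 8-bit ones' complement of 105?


105 ^ 255 = 150

150


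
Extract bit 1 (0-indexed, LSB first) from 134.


0b10000110, position 1 = 1

1


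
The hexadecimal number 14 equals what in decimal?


14 hex = 20 decimal

20


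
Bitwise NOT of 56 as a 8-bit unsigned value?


~0b111000 = 0b11000111 = 199 (8-bit unsigned)

199


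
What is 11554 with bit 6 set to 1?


11554 | (1 << 6) = 11554 | 64 = 11618

11618


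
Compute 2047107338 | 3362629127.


0b1111010000001000110000100001010 | 0b11001000011011011010011000000111 = 0b11111010011011011110011100001111 = 4201506575

4201506575


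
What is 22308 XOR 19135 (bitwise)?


0b101011100100100 ^ 0b100101010111111 = 0b1110110011011 = 7579

7579


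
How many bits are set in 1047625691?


0b111110011100010111111111011011 has 22 set bits

22


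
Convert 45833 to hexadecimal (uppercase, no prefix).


45833 = B309 hex

B309


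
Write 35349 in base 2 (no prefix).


35349 = 1000101000010101 in binary

1000101000010101


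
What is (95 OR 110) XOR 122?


Step 1: 95 | 110 = 127
Step 2: 127 ^ 122 = 5

5


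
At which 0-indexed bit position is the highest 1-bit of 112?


0b1110000. Highest set bit at position 6

6


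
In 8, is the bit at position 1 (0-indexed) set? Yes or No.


0b1000, bit 1 = 0. No

No


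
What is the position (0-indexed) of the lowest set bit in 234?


0b11101010. Lowest set bit at position 1

1


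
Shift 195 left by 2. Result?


0b11000011 << 2 = 0b1100001100 = 780

780


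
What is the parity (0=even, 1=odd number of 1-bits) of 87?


0b1010111 has 5 ones => parity 1

1


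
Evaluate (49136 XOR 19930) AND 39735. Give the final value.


Step 1: 49136 ^ 19930 = 61994
Step 2: 61994 & 39735 = 37410

37410


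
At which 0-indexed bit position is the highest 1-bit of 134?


0b10000110. Highest set bit at position 7

7


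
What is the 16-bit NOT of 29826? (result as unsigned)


~0b111010010000010 = 0b1000101101111101 = 35709 (16-bit unsigned)

35709


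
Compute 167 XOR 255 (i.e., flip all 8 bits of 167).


167 ^ 255 = 88

88


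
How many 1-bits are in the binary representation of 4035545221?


0b11110000100010011000100010000101 has 12 set bits

12


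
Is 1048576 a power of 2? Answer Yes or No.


0b100000000000000000000. Only one bit set => Yes

Yes


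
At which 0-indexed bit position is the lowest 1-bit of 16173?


0b11111100101101. Lowest set bit at position 0

0


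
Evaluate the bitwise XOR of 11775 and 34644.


0b10110111111111 ^ 0b1000011101010100 = 0b1010101010101011 = 43691

43691


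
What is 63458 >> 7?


0b1111011111100010 >> 7 = 0b111101111 = 495

495


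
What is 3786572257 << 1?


0b11100001101100101000000111100001 << 1 = 0b111000011011001010000001111000010 = 7573144514

7573144514


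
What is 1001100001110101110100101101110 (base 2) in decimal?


1001100001110101110100101101110 in decimal = 1278929262

1278929262


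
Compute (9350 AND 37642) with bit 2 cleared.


Step 1: 9350 & 37642 = 2
Step 2: 2 & ~(1 << 2) = 2

2


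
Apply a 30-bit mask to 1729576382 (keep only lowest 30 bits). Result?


1729576382 & 1073741823 = 655834558

655834558


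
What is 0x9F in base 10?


9F hex = 159 decimal

159


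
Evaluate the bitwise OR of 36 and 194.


0b100100 | 0b11000010 = 0b11100110 = 230

230


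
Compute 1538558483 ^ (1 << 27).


1538558483 ^ (1 << 27) = 1538558483 ^ 134217728 = 1404340755

1404340755


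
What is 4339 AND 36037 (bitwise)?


0b1000011110011 & 0b1000110011000101 = 0b11000001 = 193

193


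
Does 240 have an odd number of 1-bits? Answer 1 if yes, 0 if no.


0b11110000 has 4 ones => parity 0

0


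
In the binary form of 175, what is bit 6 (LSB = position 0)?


0b10101111, position 6 = 0

0


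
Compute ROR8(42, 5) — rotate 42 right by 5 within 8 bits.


Rotate 0b101010 right by 5 (8-bit) = 0b1010001 = 81

81


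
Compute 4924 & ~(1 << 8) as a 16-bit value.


4924 & ~(1 << 8) = 4668

4668


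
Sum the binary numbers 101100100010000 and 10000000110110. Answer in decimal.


101100100010000 + 10000000110110 = 111100101000110 = 31046

31046


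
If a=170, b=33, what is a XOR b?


170 ^ 33 = 139

139


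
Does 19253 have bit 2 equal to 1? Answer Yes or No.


0b100101100110101, bit 2 = 1. Yes

Yes


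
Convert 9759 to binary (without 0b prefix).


9759 = 10011000011111 in binary

10011000011111


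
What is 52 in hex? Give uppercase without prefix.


52 = 34 hex

34


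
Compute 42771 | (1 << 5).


42771 | (1 << 5) = 42771 | 32 = 42803

42803


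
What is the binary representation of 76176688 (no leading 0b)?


76176688 = 100100010100101110100110000 in binary

100100010100101110100110000


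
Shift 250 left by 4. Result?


0b11111010 << 4 = 0b111110100000 = 4000

4000


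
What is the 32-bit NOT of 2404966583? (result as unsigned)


~0b10001111010110001110000010110111 = 0b1110000101001110001111101001000 = 1890000712 (32-bit unsigned)

1890000712


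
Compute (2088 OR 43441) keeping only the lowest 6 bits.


Step 1: 2088 | 43441 = 43449
Step 2: 43449 & 63 = 57

57


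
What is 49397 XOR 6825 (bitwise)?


0b1100000011110101 ^ 0b1101010101001 = 0b1101101001011100 = 55900

55900


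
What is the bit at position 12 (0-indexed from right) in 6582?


0b1100110110110, position 12 = 1

1


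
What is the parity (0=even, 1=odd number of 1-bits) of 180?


0b10110100 has 4 ones => parity 0

0


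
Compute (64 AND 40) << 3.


Step 1: 64 & 40 = 0
Step 2: 0 << 3 = 0

0


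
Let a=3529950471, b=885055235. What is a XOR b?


3529950471 ^ 885055235 = 3869645316

3869645316


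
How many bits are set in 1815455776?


0b1101100001101011010100000100000 has 12 set bits

12


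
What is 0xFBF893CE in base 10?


FBF893CE hex = 4227371982 decimal

4227371982


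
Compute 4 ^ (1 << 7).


4 ^ (1 << 7) = 4 ^ 128 = 132

132


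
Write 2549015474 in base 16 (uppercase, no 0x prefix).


2549015474 = 97EEE3B2 hex

97EEE3B2


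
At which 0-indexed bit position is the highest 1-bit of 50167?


0b1100001111110111. Highest set bit at position 15

15


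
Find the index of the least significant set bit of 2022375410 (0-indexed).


0b1111000100010101111111111110010. Lowest set bit at position 1

1


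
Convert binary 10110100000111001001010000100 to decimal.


10110100000111001001010000100 in decimal = 377721476

377721476


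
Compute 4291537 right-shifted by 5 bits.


0b10000010111101111010001 >> 5 = 0b100000101111011110 = 134110

134110


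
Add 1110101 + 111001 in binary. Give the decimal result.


1110101 + 111001 = 10101110 = 174

174


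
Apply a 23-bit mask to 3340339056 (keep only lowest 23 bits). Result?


3340339056 & 8388607 = 1673072

1673072


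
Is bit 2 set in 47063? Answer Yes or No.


0b1011011111010111, bit 2 = 1. Yes

Yes


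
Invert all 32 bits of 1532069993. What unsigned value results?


1532069993 ^ 4294967295 = 2762897302

2762897302


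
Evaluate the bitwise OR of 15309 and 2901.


0b11101111001101 | 0b101101010101 = 0b11101111011101 = 15325

15325


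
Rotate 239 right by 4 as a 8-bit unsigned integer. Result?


Rotate 0b11101111 right by 4 (8-bit) = 0b11111110 = 254

254


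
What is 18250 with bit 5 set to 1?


18250 | (1 << 5) = 18250 | 32 = 18282

18282


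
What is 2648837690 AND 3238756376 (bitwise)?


0b10011101111000100000111000111010 & 0b11000001000010111000000000011000 = 0b10000001000000100000000000011000 = 2164391960

2164391960


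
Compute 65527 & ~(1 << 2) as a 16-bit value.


65527 & ~(1 << 2) = 65523

65523


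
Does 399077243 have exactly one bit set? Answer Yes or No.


0b10111110010010110111101111011. Multiple bits set => No

No


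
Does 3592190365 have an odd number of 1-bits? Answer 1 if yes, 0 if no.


0b11010110000111000111100110011101 has 18 ones => parity 0

0


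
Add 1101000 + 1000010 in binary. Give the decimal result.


1101000 + 1000010 = 10101010 = 170

170


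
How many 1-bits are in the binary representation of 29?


0b11101 has 4 set bits

4


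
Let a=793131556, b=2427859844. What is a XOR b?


793131556 ^ 2427859844 = 3220179360

3220179360


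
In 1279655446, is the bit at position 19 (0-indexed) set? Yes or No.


0b1001100010001011111111000010110, bit 19 = 0. No

No


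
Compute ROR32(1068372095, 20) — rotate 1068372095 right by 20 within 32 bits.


Rotate 0b111111101011100001000001111111 right by 20 (32-bit) = 0b11100001000001111111001111111010 = 3775394810

3775394810


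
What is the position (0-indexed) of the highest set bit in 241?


0b11110001. Highest set bit at position 7

7


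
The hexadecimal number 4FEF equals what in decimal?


4FEF hex = 20463 decimal

20463


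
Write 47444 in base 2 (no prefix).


47444 = 1011100101010100 in binary

1011100101010100


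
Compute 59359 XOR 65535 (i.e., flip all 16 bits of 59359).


59359 ^ 65535 = 6176

6176


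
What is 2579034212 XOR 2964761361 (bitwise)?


0b10011001101110001111000001100100 ^ 0b10110000101101101010101100010001 = 0b101001000011100101101101110101 = 688806773

688806773


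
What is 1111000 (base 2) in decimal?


1111000 in decimal = 120

120


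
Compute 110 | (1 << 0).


110 | (1 << 0) = 110 | 1 = 111

111


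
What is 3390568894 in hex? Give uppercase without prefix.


3390568894 = CA17F9BE hex

CA17F9BE


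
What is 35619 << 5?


0b1000101100100011 << 5 = 0b100010110010001100000 = 1139808

1139808


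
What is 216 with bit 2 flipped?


216 ^ (1 << 2) = 216 ^ 4 = 220

220


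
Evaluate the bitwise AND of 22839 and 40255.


0b101100100110111 & 0b1001110100111111 = 0b1100100110111 = 6455

6455


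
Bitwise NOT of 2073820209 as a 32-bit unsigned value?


~0b1111011100110111111110000110001 = 0b10000100011001000000001111001110 = 2221147086 (32-bit unsigned)

2221147086


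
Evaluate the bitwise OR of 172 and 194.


0b10101100 | 0b11000010 = 0b11101110 = 238

238


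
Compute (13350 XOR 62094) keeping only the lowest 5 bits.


Step 1: 13350 ^ 62094 = 50856
Step 2: 50856 & 31 = 8

8


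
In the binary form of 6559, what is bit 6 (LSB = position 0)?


0b1100110011111, position 6 = 0

0


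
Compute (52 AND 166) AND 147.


Step 1: 52 & 166 = 36
Step 2: 36 & 147 = 0

0


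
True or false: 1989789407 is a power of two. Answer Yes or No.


0b1110110100110011100011011011111. Multiple bits set => No

No


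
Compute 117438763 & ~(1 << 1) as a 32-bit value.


117438763 & ~(1 << 1) = 117438761

117438761


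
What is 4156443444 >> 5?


0b11110111101111100100101100110100 >> 5 = 0b111101111011111001001011001 = 129888857

129888857


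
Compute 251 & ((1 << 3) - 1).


251 & 7 = 3

3


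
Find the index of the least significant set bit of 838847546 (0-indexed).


0b110001111111111100110000111010. Lowest set bit at position 1

1


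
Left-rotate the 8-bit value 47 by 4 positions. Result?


Rotate 0b101111 left by 4 (8-bit) = 0b11110010 = 242

242


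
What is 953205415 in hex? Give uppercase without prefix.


953205415 = 38D0C2A7 hex

38D0C2A7


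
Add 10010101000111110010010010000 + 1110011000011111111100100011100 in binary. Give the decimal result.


10010101000111110010010010000 + 1110011000011111111100100011100 = 10000101101100111101110110101100 = 2243157420

2243157420


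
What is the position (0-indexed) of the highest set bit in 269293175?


0b10000000011010001011001110111. Highest set bit at position 28

28


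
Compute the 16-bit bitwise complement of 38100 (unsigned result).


~0b1001010011010100 = 0b110101100101011 = 27435 (16-bit unsigned)

27435


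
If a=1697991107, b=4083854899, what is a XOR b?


1697991107 ^ 4083854899 = 2522867696

2522867696


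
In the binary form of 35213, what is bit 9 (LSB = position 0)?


0b1000100110001101, position 9 = 0

0


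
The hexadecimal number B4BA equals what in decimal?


B4BA hex = 46266 decimal

46266


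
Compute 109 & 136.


0b1101101 & 0b10001000 = 0b1000 = 8

8


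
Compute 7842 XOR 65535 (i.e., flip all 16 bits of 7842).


7842 ^ 65535 = 57693

57693


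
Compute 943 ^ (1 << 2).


943 ^ (1 << 2) = 943 ^ 4 = 939

939


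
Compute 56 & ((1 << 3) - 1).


56 & 7 = 0

0


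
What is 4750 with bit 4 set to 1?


4750 | (1 << 4) = 4750 | 16 = 4766

4766


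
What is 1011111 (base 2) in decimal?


1011111 in decimal = 95

95


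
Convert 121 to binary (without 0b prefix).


121 = 1111001 in binary

1111001


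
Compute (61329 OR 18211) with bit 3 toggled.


Step 1: 61329 | 18211 = 61363
Step 2: 61363 ^ (1 << 3) = 61363 ^ 8 = 61371

61371


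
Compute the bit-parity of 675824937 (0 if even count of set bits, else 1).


0b101000010010000100010100101001 has 10 ones => parity 0

0


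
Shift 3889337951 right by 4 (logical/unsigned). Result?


0b11100111110100101001011001011111 >> 4 = 0b1110011111010010100101100101 = 243083621

243083621


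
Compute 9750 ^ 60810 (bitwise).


0b10011000010110 ^ 0b1110110110001010 = 0b1100101110011100 = 52124

52124


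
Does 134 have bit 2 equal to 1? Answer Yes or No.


0b10000110, bit 2 = 1. Yes

Yes


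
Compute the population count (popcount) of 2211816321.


0b10000011110101011010001110000001 has 14 set bits

14


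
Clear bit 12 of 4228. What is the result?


4228 & ~(1 << 12) = 132

132


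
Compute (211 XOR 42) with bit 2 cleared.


Step 1: 211 ^ 42 = 249
Step 2: 249 & ~(1 << 2) = 249

249


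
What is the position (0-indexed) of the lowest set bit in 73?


0b1001001. Lowest set bit at position 0

0


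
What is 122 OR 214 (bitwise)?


0b1111010 | 0b11010110 = 0b11111110 = 254

254


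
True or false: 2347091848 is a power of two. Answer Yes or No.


0b10001011111001011100011110001000. Multiple bits set => No

No


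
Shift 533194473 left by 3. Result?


0b11111110001111110011011101001 << 3 = 0b11111110001111110011011101001000 = 4265555784

4265555784


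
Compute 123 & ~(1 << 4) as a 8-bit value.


123 & ~(1 << 4) = 107

107


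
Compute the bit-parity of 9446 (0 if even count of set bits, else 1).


0b10010011100110 has 7 ones => parity 1

1


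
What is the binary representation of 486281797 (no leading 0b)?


486281797 = 11100111111000001001001000101 in binary

11100111111000001001001000101


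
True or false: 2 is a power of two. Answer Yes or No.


0b10. Only one bit set => Yes

Yes


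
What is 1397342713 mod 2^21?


1397342713 & 2097151 = 639481

639481


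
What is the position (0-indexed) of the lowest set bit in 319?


0b100111111. Lowest set bit at position 0

0


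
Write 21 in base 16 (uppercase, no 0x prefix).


21 = 15 hex

15


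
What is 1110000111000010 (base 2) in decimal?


1110000111000010 in decimal = 57794

57794


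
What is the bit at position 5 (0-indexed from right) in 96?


0b1100000, position 5 = 1

1


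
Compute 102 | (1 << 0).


102 | (1 << 0) = 102 | 1 = 103

103


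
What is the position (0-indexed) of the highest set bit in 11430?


0b10110010100110. Highest set bit at position 13

13


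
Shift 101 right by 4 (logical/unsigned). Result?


0b1100101 >> 4 = 0b110 = 6

6


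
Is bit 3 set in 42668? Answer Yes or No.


0b1010011010101100, bit 3 = 1. Yes

Yes


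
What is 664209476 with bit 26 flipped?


664209476 ^ (1 << 26) = 664209476 ^ 67108864 = 597100612

597100612


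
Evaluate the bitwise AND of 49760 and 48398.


0b1100001001100000 & 0b1011110100001110 = 0b1000000000000000 = 32768

32768


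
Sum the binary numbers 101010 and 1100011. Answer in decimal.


101010 + 1100011 = 10001101 = 141

141


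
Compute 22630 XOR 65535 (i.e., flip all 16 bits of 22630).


22630 ^ 65535 = 42905

42905


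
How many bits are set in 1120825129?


0b1000010110011100110111100101001 has 16 set bits

16


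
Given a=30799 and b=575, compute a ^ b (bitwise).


30799 ^ 575 = 31344

31344


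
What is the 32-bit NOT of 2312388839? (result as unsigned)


~0b10001001110101000100000011100111 = 0b1110110001010111011111100011000 = 1982578456 (32-bit unsigned)

1982578456


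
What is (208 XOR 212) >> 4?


Step 1: 208 ^ 212 = 4
Step 2: 4 >> 4 = 0

0


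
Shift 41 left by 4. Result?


0b101001 << 4 = 0b1010010000 = 656

656


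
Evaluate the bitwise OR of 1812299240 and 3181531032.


0b1101100000001010111110111101000 | 0b10111101101000100100111110011000 = 0b11111101101001110111111111111000 = 4255612920

4255612920


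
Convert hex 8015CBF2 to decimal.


8015CBF2 hex = 2148912114 decimal

2148912114


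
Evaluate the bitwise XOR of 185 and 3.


0b10111001 ^ 0b11 = 0b10111010 = 186

186


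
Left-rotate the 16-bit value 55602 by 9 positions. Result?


Rotate 0b1101100100110010 left by 9 (16-bit) = 0b110010110110010 = 26034

26034


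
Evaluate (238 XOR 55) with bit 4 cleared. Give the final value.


Step 1: 238 ^ 55 = 217
Step 2: 217 & ~(1 << 4) = 201

201


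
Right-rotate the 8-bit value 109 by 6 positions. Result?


Rotate 0b1101101 right by 6 (8-bit) = 0b10110101 = 181

181


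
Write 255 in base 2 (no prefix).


255 = 11111111 in binary

11111111


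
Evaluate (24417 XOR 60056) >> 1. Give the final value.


Step 1: 24417 ^ 60056 = 46585
Step 2: 46585 >> 1 = 23292

23292


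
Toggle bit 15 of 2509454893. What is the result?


2509454893 ^ (1 << 15) = 2509454893 ^ 32768 = 2509487661

2509487661


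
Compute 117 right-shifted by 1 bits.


0b1110101 >> 1 = 0b111010 = 58

58


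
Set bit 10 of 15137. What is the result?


15137 | (1 << 10) = 15137 | 1024 = 16161

16161


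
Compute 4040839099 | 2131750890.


0b11110000110110100100111110111011 | 0b1111111000011111110111111101010 = 0b11111111110111111110111111111011 = 4292866043

4292866043


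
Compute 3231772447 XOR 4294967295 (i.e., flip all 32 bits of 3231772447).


3231772447 ^ 4294967295 = 1063194848

1063194848


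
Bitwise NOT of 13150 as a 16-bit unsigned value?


~0b11001101011110 = 0b1100110010100001 = 52385 (16-bit unsigned)

52385


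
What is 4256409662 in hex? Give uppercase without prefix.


4256409662 = FDB3A83E hex

FDB3A83E


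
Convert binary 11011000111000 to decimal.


11011000111000 in decimal = 13880

13880


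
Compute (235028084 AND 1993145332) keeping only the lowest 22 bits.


Step 1: 235028084 & 1993145332 = 100678260
Step 2: 100678260 & 4194303 = 14964

14964


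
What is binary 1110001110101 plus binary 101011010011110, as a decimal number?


1110001110101 + 101011010011110 = 111001100010011 = 29459

29459


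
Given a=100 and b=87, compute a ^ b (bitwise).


100 ^ 87 = 51

51


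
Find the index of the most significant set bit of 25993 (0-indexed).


0b110010110001001. Highest set bit at position 14

14


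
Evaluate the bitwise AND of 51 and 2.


0b110011 & 0b10 = 0b10 = 2

2


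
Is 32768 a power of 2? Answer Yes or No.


0b1000000000000000. Only one bit set => Yes

Yes


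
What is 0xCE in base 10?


CE hex = 206 decimal

206


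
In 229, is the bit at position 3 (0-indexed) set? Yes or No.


0b11100101, bit 3 = 0. No

No


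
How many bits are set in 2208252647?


0b10000011100111110100001011100111 has 17 set bits

17


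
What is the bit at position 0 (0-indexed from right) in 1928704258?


0b1110010111101011011000100000010, position 0 = 0

0


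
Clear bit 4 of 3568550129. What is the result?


3568550129 & ~(1 << 4) = 3568550113

3568550113


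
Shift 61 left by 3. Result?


0b111101 << 3 = 0b111101000 = 488

488


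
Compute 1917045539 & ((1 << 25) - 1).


1917045539 & 33554431 = 4442915

4442915


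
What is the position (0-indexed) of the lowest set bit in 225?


0b11100001. Lowest set bit at position 0

0


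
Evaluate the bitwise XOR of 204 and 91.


0b11001100 ^ 0b1011011 = 0b10010111 = 151

151


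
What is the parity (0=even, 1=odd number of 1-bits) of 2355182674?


0b10001100011000010011110001010010 has 13 ones => parity 1

1


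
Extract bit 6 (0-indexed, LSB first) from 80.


0b1010000, position 6 = 1

1


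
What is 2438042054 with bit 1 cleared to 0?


2438042054 & ~(1 << 1) = 2438042052

2438042052


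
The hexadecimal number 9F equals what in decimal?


9F hex = 159 decimal

159


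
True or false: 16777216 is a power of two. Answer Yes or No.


0b1000000000000000000000000. Only one bit set => Yes

Yes


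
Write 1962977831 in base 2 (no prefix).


1962977831 = 1110101000000001010101000100111 in binary

1110101000000001010101000100111


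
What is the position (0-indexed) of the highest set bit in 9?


0b1001. Highest set bit at position 3

3


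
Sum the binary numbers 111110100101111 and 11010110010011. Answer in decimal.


111110100101111 + 11010110010011 = 1011001011000010 = 45762

45762


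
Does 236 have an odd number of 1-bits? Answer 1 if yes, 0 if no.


0b11101100 has 5 ones => parity 1

1


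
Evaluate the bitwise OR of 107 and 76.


0b1101011 | 0b1001100 = 0b1101111 = 111

111


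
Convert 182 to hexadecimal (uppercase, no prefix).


182 = B6 hex

B6


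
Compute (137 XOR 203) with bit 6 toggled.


Step 1: 137 ^ 203 = 66
Step 2: 66 ^ (1 << 6) = 66 ^ 64 = 2

2


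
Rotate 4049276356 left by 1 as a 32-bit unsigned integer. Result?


Rotate 0b11110001010110110000110111000100 left by 1 (32-bit) = 0b11100010101101100001101110001001 = 3803585417

3803585417


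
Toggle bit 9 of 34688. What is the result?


34688 ^ (1 << 9) = 34688 ^ 512 = 34176

34176


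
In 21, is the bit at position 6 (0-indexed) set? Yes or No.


0b10101, bit 6 = 0. No

No
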